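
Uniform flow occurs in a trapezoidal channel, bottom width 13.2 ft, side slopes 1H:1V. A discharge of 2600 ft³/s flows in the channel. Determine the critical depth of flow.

y_c = 8.52 ft

At critical depth, Q² T / (g A³) = 1, i.e. A³/T = Q²/g = 2600²/32.2 = 209900.
At y = 7.55 ft: A³/T = 135900 — low.
At y = 9.56 ft: A³/T = 318700 — high.
At y = 8.52 ft: A³/T = 209600 — ≈ 209900.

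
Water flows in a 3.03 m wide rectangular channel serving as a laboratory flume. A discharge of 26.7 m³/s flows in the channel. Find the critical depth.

y_c = 1.99 m

For a rectangular channel, critical depth y_c = (q²/g)^(1/3) where q = Q/b = 26.7/3.03 = 8.812 m²/s.
So y_c = (8.812²/9.81)^(1/3) = 1.99 m.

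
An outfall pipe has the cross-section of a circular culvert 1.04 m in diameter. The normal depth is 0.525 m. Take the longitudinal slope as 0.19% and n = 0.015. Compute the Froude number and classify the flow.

For a circular section of diameter D = 1.04 m at depth y = 0.525 m, the central angle is θ = 2 arccos(1 − 2y/D) = 3.161 rad. Then A = (D²/8)(θ − sin θ) = 0.4299 m² and P = Dθ/2 = 1.644 m.
Hydraulic radius R = A/P = 0.4299/1.644 = 0.2616 m.
V = (1/n) R^(2/3) √S = (1/0.015) × 0.2616^(2/3) × √0.0019 = 1.189 m/s. Hydraulic depth D_h = A/T = 0.4299/1.04 = 0.4134 m.
Froude number Fr = V/√(g·D_h) = 1.189/√(9.81×0.4134) = 0.59, which is less than 1, so the flow is subcritical.

subcritical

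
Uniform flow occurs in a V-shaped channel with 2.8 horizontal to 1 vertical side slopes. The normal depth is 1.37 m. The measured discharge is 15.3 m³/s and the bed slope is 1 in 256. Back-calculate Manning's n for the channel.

n = 0.016

For a triangular section with side slope z = 2.8: A = zy² = 2.8×1.37² = 5.255 m²; P = 2y√(1+z²) = 2×1.37×2.973 = 8.147 m.
Hydraulic radius R = A/P = 5.255/8.147 = 0.6451 m.
Rearranging Manning's equation: n = (1/Q) A R^(2/3) S^(1/2) = (1/15.3) × 5.255 × 0.6451^(2/3) × √0.003906 = 0.016.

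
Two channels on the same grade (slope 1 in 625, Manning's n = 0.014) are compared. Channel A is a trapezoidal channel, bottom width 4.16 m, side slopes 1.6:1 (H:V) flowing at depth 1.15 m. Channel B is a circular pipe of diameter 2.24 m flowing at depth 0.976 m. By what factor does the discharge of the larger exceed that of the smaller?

Channel A: With bottom width b = 4.16 m and side slope z = 1.6: A = (b + zy)y = (4.16 + 1.6×1.15)×1.15 = 6.9 m²; P = b + 2y√(1+z²) = 4.16 + 2×1.15×1.887 = 8.5 m. Hydraulic radius R = A/P = 6.9/8.5 = 0.8118 m. Q_A = (1/0.014)·6.9·0.8118^(2/3)·√0.0016 = 17.16 m³/s.
Channel B: For a circular section of diameter D = 2.24 m at depth y = 0.976 m, the central angle is θ = 2 arccos(1 − 2y/D) = 2.884 rad. Then A = (D²/8)(θ − sin θ) = 1.649 m² and P = Dθ/2 = 3.23 m. Hydraulic radius R = A/P = 1.649/3.23 = 0.5105 m. Q_B = (1/0.014)·1.649·0.5105^(2/3)·√0.0016 = 3.009 m³/s.
The larger discharge is 17.16 m³/s and the smaller is 3.009 m³/s; the ratio is 5.7.

5.7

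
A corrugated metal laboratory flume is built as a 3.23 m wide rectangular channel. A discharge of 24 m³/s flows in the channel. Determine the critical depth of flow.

For a rectangular channel, critical depth y_c = (q²/g)^(1/3) where q = Q/b = 24/3.23 = 7.43 m²/s.
So y_c = (7.43²/9.81)^(1/3) = 1.78 m.

y_c = 1.78 m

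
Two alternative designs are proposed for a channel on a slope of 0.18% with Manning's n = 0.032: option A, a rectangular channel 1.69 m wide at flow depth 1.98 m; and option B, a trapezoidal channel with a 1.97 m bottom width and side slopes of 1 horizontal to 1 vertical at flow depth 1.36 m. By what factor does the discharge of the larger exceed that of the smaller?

1.62

Channel A: Flow area A = b·y = 1.69 × 1.98 = 3.346 m². Wetted perimeter P = b + 2y = 1.69 + 2×1.98 = 5.65 m. Hydraulic radius R = A/P = 3.346/5.65 = 0.5922 m. Q_A = (1/0.032)·3.346·0.5922^(2/3)·√0.0018 = 3.129 m³/s.
Channel B: With bottom width b = 1.97 m and side slope z = 1: A = (b + zy)y = (1.97 + 1×1.36)×1.36 = 4.529 m²; P = b + 2y√(1+z²) = 1.97 + 2×1.36×1.414 = 5.817 m. Hydraulic radius R = A/P = 4.529/5.817 = 0.7786 m. Q_B = (1/0.032)·4.529·0.7786^(2/3)·√0.0018 = 5.082 m³/s.
The larger discharge is 5.082 m³/s and the smaller is 3.129 m³/s; the ratio is 1.62.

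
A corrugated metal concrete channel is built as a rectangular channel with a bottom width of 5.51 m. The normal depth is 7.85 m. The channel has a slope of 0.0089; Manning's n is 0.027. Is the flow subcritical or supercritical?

subcritical

Flow area A = b·y = 5.51 × 7.85 = 43.25 m². Wetted perimeter P = b + 2y = 5.51 + 2×7.85 = 21.21 m.
Hydraulic radius R = A/P = 43.25/21.21 = 2.039 m.
V = (1/n) R^(2/3) √S = (1/0.027) × 2.039^(2/3) × √0.0089 = 5.619 m/s. Hydraulic depth D_h = A/T = 43.25/5.51 = 7.85 m.
Froude number Fr = V/√(g·D_h) = 5.619/√(9.81×7.85) = 0.64, which is less than 1, so the flow is subcritical.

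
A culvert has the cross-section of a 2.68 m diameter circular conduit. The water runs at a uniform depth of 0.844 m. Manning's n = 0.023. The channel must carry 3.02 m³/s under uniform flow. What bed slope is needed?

S = 0.00559

For a circular section of diameter D = 2.68 m at depth y = 0.844 m, the central angle is θ = 2 arccos(1 − 2y/D) = 2.383 rad. Then A = (D²/8)(θ − sin θ) = 1.522 m² and P = Dθ/2 = 3.194 m.
Hydraulic radius R = A/P = 1.522/3.194 = 0.4767 m.
From Manning's equation, S = [nQ / (1 A R^(2/3))]² = [0.023 × 3.02 / (1 × 1.522 × 0.4767^(2/3))]² = 0.00559.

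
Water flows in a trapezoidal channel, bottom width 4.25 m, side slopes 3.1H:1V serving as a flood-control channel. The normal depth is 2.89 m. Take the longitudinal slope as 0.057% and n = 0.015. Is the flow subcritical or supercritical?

With bottom width b = 4.25 m and side slope z = 3.1: A = (b + zy)y = (4.25 + 3.1×2.89)×2.89 = 38.17 m²; P = b + 2y√(1+z²) = 4.25 + 2×2.89×3.257 = 23.08 m.
Hydraulic radius R = A/P = 38.17/23.08 = 1.654 m.
V = (1/n) R^(2/3) √S = (1/0.015) × 1.654^(2/3) × √0.00057 = 2.226 m/s. Hydraulic depth D_h = A/T = 38.17/22.17 = 1.722 m.
Froude number Fr = V/√(g·D_h) = 2.226/√(9.81×1.722) = 0.542, which is less than 1, so the flow is subcritical.

subcritical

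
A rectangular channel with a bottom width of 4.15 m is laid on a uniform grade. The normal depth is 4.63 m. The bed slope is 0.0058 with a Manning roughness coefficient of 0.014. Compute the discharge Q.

Q = 133 m³/s

Flow area A = b·y = 4.15 × 4.63 = 19.21 m². Wetted perimeter P = b + 2y = 4.15 + 2×4.63 = 13.41 m.
Hydraulic radius R = A/P = 19.21/13.41 = 1.433 m.
Manning's equation: Q = (1/n) A R^(2/3) S^(1/2) = (1/0.014) × 19.21 × 1.433^(2/3) × 0.0058^(1/2) = 133 m³/s.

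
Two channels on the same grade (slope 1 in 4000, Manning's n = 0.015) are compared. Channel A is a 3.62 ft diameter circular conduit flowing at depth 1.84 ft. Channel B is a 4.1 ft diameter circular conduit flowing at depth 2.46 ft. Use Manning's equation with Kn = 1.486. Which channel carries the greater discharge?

Channel A: For a circular section of diameter D = 3.62 ft at depth y = 1.84 ft, the central angle is θ = 2 arccos(1 − 2y/D) = 3.175 rad. Then A = (D²/8)(θ − sin θ) = 5.255 ft² and P = Dθ/2 = 5.746 ft. Hydraulic radius R = A/P = 5.255/5.746 = 0.9144 ft. Q_A = (1.486/0.015)·5.255·0.9144^(2/3)·√0.00025 = 7.754 ft³/s.
Channel B: For a circular section of diameter D = 4.1 ft at depth y = 2.46 ft, the central angle is θ = 2 arccos(1 − 2y/D) = 3.544 rad. Then A = (D²/8)(θ − sin θ) = 8.271 ft² and P = Dθ/2 = 7.266 ft. Hydraulic radius R = A/P = 8.271/7.266 = 1.138 ft. Q_B = (1.486/0.015)·8.271·1.138^(2/3)·√0.00025 = 14.12 ft³/s.
Q_A = 7.754 ft³/s vs Q_B = 14.12 ft³/s, so channel B carries more.

channel B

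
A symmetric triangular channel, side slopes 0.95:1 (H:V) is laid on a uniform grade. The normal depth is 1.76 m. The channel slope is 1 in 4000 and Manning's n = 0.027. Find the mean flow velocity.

For a triangular section with side slope z = 0.95: A = zy² = 0.95×1.76² = 2.943 m²; P = 2y√(1+z²) = 2×1.76×1.379 = 4.855 m.
Hydraulic radius R = A/P = 2.943/4.855 = 0.6061 m.
From Manning's equation, V = (1/n) R^(2/3) S^(1/2) = (1/0.027) × 0.6061^(2/3) × 0.00025^(1/2) = 0.419 m/s.

V = 0.419 m/s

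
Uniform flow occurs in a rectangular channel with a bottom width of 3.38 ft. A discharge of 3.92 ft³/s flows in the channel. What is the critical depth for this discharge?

y_c = 0.347 ft

For a rectangular channel, critical depth y_c = (q²/g)^(1/3) where q = Q/b = 3.92/3.38 = 1.16 ft²/s.
So y_c = (1.16²/32.2)^(1/3) = 0.347 ft.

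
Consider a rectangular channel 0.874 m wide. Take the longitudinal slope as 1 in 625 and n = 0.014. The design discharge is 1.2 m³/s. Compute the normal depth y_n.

Manning's equation rearranged: A R^(2/3) = nQ / (1·√S) = 0.014 × 1.2 / (√0.0016) = 0.42.
At y = 0.822 m: A R^(2/3) = 0.3114 — too small.
At y = 1.05 m: A R^(2/3) = 0.4191 — ≈ 0.42.

y_n = 1.05 m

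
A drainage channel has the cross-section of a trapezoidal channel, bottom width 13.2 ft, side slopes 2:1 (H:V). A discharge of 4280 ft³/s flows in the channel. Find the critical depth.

y_c = 9.54 ft

At critical depth, Q² T / (g A³) = 1, i.e. A³/T = Q²/g = 4280²/32.2 = 568900.
Try y = 7.29 ft: A³/T = 196100 — low.
Try y = 11.6 ft: A³/T = 1263000 — high.
Try y = 9.54 ft: A³/T = 568600 — matches.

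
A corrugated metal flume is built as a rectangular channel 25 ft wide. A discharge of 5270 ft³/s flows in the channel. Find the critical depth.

y_c = 11.1 ft

For a rectangular channel, critical depth y_c = (q²/g)^(1/3) where q = Q/b = 5270/25 = 210.8 ft²/s.
So y_c = (210.8²/32.2)^(1/3) = 11.1 ft.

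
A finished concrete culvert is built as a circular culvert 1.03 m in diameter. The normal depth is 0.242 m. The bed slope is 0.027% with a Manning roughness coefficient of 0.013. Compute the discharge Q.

For a circular section of diameter D = 1.03 m at depth y = 0.242 m, the central angle is θ = 2 arccos(1 − 2y/D) = 2.024 rad. Then A = (D²/8)(θ − sin θ) = 0.1492 m² and P = Dθ/2 = 1.042 m.
Hydraulic radius R = A/P = 0.1492/1.042 = 0.1431 m.
Manning's equation: Q = (1/n) A R^(2/3) S^(1/2) = (1/0.013) × 0.1492 × 0.1431^(2/3) × 0.00027^(1/2) = 0.0516 m³/s.

Q = 0.0516 m³/s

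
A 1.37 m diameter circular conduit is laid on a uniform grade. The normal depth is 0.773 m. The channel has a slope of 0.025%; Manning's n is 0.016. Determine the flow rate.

For a circular section of diameter D = 1.37 m at depth y = 0.773 m, the central angle is θ = 2 arccos(1 − 2y/D) = 3.399 rad. Then A = (D²/8)(θ − sin θ) = 0.8573 m² and P = Dθ/2 = 2.328 m.
Hydraulic radius R = A/P = 0.8573/2.328 = 0.3682 m.
Manning's equation: Q = (1/n) A R^(2/3) S^(1/2) = (1/0.016) × 0.8573 × 0.3682^(2/3) × 0.00025^(1/2) = 0.435 m³/s.

Q = 0.435 m³/s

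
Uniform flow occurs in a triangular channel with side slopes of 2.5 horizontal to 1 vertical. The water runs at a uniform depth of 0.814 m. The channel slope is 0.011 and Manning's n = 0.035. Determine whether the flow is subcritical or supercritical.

subcritical

For a triangular section with side slope z = 2.5: A = zy² = 2.5×0.814² = 1.656 m²; P = 2y√(1+z²) = 2×0.814×2.693 = 4.384 m.
Hydraulic radius R = A/P = 1.656/4.384 = 0.3779 m.
V = (1/n) R^(2/3) √S = (1/0.035) × 0.3779^(2/3) × √0.011 = 1.566 m/s. Hydraulic depth D_h = A/T = 1.656/4.07 = 0.407 m.
Froude number Fr = V/√(g·D_h) = 1.566/√(9.81×0.407) = 0.784, which is less than 1, so the flow is subcritical.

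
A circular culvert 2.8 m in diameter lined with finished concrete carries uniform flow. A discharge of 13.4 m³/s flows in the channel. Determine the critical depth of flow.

At critical depth, Q² T / (g A³) = 1, i.e. A³/T = Q²/g = 13.4²/9.81 = 18.3.
Trying y = 1.96 m: A³/T = 38.03 — high.
Trying y = 1.62 m: A³/T = 18.2 — matches.

y_c = 1.62 m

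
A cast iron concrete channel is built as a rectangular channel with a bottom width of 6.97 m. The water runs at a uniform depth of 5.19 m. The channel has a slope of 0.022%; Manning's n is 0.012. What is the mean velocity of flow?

Flow area A = b·y = 6.97 × 5.19 = 36.17 m². Wetted perimeter P = b + 2y = 6.97 + 2×5.19 = 17.35 m.
Hydraulic radius R = A/P = 36.17/17.35 = 2.085 m.
From Manning's equation, V = (1/n) R^(2/3) S^(1/2) = (1/0.012) × 2.085^(2/3) × 0.00022^(1/2) = 2.02 m/s.

V = 2.02 m/s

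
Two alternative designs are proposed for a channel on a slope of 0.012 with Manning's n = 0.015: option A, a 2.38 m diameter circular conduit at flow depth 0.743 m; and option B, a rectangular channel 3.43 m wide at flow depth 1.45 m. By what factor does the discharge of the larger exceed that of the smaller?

6.36

Channel A: For a circular section of diameter D = 2.38 m at depth y = 0.743 m, the central angle is θ = 2 arccos(1 − 2y/D) = 2.371 rad. Then A = (D²/8)(θ − sin θ) = 1.186 m² and P = Dθ/2 = 2.822 m. Hydraulic radius R = A/P = 1.186/2.822 = 0.4203 m. Q_A = (1/0.015)·1.186·0.4203^(2/3)·√0.012 = 4.86 m³/s.
Channel B: Flow area A = b·y = 3.43 × 1.45 = 4.974 m². Wetted perimeter P = b + 2y = 3.43 + 2×1.45 = 6.33 m. Hydraulic radius R = A/P = 4.974/6.33 = 0.7857 m. Q_B = (1/0.015)·4.974·0.7857^(2/3)·√0.012 = 30.93 m³/s.
The larger discharge is 30.93 m³/s and the smaller is 4.86 m³/s; the ratio is 6.36.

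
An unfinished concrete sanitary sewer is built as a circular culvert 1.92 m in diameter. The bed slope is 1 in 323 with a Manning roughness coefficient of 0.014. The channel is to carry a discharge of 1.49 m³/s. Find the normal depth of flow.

Manning's equation rearranged: A R^(2/3) = nQ / (1·√S) = 0.014 × 1.49 / (√0.003096) = 0.3749.
At y = 0.692 m: A R^(2/3) = 0.4932 — over.
At y = 0.42 m: A R^(2/3) = 0.1862 — short.
At y = 0.599 m: A R^(2/3) = 0.3749 — close enough.

y_n = 0.599 m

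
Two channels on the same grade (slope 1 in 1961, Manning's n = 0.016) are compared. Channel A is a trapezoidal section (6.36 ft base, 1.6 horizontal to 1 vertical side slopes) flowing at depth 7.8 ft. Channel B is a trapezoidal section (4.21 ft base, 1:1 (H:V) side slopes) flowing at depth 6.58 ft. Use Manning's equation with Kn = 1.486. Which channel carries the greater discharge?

Channel A: With bottom width b = 6.36 ft and side slope z = 1.6: A = (b + zy)y = (6.36 + 1.6×7.8)×7.8 = 147 ft²; P = b + 2y√(1+z²) = 6.36 + 2×7.8×1.887 = 35.79 ft. Hydraulic radius R = A/P = 147/35.79 = 4.105 ft. Q_A = (1.486/0.016)·147·4.105^(2/3)·√0.0005099 = 790.2 ft³/s.
Channel B: With bottom width b = 4.21 ft and side slope z = 1: A = (b + zy)y = (4.21 + 1×6.58)×6.58 = 71 ft²; P = b + 2y√(1+z²) = 4.21 + 2×6.58×1.414 = 22.82 ft. Hydraulic radius R = A/P = 71/22.82 = 3.111 ft. Q_B = (1.486/0.016)·71·3.111^(2/3)·√0.0005099 = 317.3 ft³/s.
Q_A = 790.2 ft³/s vs Q_B = 317.3 ft³/s, so channel A carries more.

channel A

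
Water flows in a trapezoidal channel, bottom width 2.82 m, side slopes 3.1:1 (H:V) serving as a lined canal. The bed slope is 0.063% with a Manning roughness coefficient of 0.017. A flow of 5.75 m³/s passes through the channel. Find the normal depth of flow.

y_n = 0.946 m

Manning's equation rearranged: A R^(2/3) = nQ / (1·√S) = 0.017 × 5.75 / (√0.00063) = 3.894.
At y = 1.11 m: A R^(2/3) = 5.434 — over.
At y = 0.946 m: A R^(2/3) = 3.896 — close enough.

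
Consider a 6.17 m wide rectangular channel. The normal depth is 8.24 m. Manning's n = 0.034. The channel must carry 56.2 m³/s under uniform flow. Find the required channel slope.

S = 0.000481

Flow area A = b·y = 6.17 × 8.24 = 50.84 m². Wetted perimeter P = b + 2y = 6.17 + 2×8.24 = 22.65 m.
Hydraulic radius R = A/P = 50.84/22.65 = 2.245 m.
From Manning's equation, S = [nQ / (1 A R^(2/3))]² = [0.034 × 56.2 / (1 × 50.84 × 2.245^(2/3))]² = 0.000481.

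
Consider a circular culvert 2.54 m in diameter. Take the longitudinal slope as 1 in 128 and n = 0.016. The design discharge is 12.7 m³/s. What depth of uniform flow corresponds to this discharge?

Manning's equation rearranged: A R^(2/3) = nQ / (1·√S) = 0.016 × 12.7 / (√0.007812) = 2.299.
At y = 1.79 m: A R^(2/3) = 3.162 — high.
At y = 1.2 m: A R^(2/3) = 1.698 — low.
At y = 1.44 m: A R^(2/3) = 2.302 — matches.

y_n = 1.44 m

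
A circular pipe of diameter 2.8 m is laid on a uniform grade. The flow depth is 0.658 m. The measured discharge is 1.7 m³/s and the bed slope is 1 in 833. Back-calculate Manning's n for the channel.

n = 0.012

For a circular section of diameter D = 2.8 m at depth y = 0.658 m, the central angle is θ = 2 arccos(1 − 2y/D) = 2.024 rad. Then A = (D²/8)(θ − sin θ) = 1.103 m² and P = Dθ/2 = 2.834 m.
Hydraulic radius R = A/P = 1.103/2.834 = 0.3892 m.
Rearranging Manning's equation: n = (1/Q) A R^(2/3) S^(1/2) = (1/1.7) × 1.103 × 0.3892^(2/3) × √0.0012 = 0.012.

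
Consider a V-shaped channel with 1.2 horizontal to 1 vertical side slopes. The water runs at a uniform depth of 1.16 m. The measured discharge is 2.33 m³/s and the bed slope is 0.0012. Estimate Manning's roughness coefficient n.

n = 0.014

For a triangular section with side slope z = 1.2: A = zy² = 1.2×1.16² = 1.615 m²; P = 2y√(1+z²) = 2×1.16×1.562 = 3.624 m.
Hydraulic radius R = A/P = 1.615/3.624 = 0.4456 m.
Rearranging Manning's equation: n = (1/Q) A R^(2/3) S^(1/2) = (1/2.33) × 1.615 × 0.4456^(2/3) × √0.0012 = 0.014.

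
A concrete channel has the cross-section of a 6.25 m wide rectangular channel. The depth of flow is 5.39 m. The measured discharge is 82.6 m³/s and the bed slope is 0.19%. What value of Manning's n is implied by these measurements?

n = 0.028

Flow area A = b·y = 6.25 × 5.39 = 33.69 m². Wetted perimeter P = b + 2y = 6.25 + 2×5.39 = 17.03 m.
Hydraulic radius R = A/P = 33.69/17.03 = 1.978 m.
Rearranging Manning's equation: n = (1/Q) A R^(2/3) S^(1/2) = (1/82.6) × 33.69 × 1.978^(2/3) × √0.0019 = 0.028.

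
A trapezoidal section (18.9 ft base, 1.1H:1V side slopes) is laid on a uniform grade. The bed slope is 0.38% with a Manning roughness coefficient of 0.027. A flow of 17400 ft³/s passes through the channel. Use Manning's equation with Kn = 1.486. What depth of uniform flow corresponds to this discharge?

y_n = 22.8 ft

Manning's equation rearranged: A R^(2/3) = nQ / (1.486·√S) = 0.027 × 17400 / (1.486 × √0.0038) = 5129.
At y = 20.1 ft: A R^(2/3) = 3947 — too small.
At y = 27.7 ft: A R^(2/3) = 7756 — too large.
At y = 22.8 ft: A R^(2/3) = 5129 — close enough.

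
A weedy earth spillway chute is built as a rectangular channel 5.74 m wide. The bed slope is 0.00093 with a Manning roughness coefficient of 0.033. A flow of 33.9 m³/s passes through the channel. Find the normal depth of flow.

Manning's equation rearranged: A R^(2/3) = nQ / (1·√S) = 0.033 × 33.9 / (√0.00093) = 36.68.
At y = 3.94 m: A R^(2/3) = 31.71 — short.
At y = 5.58 m: A R^(2/3) = 49.05 — over.
At y = 4.42 m: A R^(2/3) = 36.7 — ≈ 36.68.

y_n = 4.42 m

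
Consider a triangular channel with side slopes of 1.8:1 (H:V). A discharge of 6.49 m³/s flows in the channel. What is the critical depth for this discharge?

At critical depth, Q² T / (g A³) = 1, i.e. A³/T = Q²/g = 6.49²/9.81 = 4.294.
Try y = 1.52 m: A³/T = 13.14 — too large.
Try y = 0.937 m: A³/T = 1.17 — too small.
Try y = 1.22 m: A³/T = 4.378 — matches.

y_c = 1.22 m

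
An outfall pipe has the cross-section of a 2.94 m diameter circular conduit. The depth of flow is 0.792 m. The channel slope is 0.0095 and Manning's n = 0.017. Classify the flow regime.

supercritical

For a circular section of diameter D = 2.94 m at depth y = 0.792 m, the central angle is θ = 2 arccos(1 − 2y/D) = 2.183 rad. Then A = (D²/8)(θ − sin θ) = 1.474 m² and P = Dθ/2 = 3.209 m.
Hydraulic radius R = A/P = 1.474/3.209 = 0.4594 m.
V = (1/n) R^(2/3) √S = (1/0.017) × 0.4594^(2/3) × √0.0095 = 3.414 m/s. Hydraulic depth D_h = A/T = 1.474/2.609 = 0.5651 m.
Froude number Fr = V/√(g·D_h) = 3.414/√(9.81×0.5651) = 1.45, which is greater than 1, so the flow is supercritical.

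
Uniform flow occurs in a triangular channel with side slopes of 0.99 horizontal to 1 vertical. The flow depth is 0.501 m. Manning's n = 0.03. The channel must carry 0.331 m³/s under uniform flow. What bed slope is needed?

S = 0.0162

For a triangular section with side slope z = 0.99: A = zy² = 0.99×0.501² = 0.2485 m²; P = 2y√(1+z²) = 2×0.501×1.407 = 1.41 m.
Hydraulic radius R = A/P = 0.2485/1.41 = 0.1762 m.
From Manning's equation, S = [nQ / (1 A R^(2/3))]² = [0.03 × 0.331 / (1 × 0.2485 × 0.1762^(2/3))]² = 0.0162.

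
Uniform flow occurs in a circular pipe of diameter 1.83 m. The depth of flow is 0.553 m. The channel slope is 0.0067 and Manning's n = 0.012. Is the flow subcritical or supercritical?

supercritical

For a circular section of diameter D = 1.83 m at depth y = 0.553 m, the central angle is θ = 2 arccos(1 − 2y/D) = 2.328 rad. Then A = (D²/8)(θ − sin θ) = 0.6704 m² and P = Dθ/2 = 2.13 m.
Hydraulic radius R = A/P = 0.6704/2.13 = 0.3147 m.
V = (1/n) R^(2/3) √S = (1/0.012) × 0.3147^(2/3) × √0.0067 = 3.156 m/s. Hydraulic depth D_h = A/T = 0.6704/1.681 = 0.3989 m.
Froude number Fr = V/√(g·D_h) = 3.156/√(9.81×0.3989) = 1.6, which is greater than 1, so the flow is supercritical.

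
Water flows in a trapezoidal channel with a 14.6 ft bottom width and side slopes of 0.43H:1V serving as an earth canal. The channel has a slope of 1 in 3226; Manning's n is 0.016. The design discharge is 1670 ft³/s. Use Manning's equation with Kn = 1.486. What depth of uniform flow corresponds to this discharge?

Manning's equation rearranged: A R^(2/3) = nQ / (1.486·√S) = 0.016 × 1670 / (1.486 × √0.00031) = 1021.
Trying y = 16.8 ft: A R^(2/3) = 1363 — high.
Trying y = 9.97 ft: A R^(2/3) = 564.2 — low.
Trying y = 14.2 ft: A R^(2/3) = 1020 — ≈ 1021.

y_n = 14.2 ft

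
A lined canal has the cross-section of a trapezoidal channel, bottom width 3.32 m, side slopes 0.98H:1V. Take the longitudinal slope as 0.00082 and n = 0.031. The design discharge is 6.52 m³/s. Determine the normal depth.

y_n = 1.51 m

Manning's equation rearranged: A R^(2/3) = nQ / (1·√S) = 0.031 × 6.52 / (√0.00082) = 7.058.
At y = 1.67 m: A R^(2/3) = 8.47 — high.
At y = 1.51 m: A R^(2/3) = 7.054 — close enough.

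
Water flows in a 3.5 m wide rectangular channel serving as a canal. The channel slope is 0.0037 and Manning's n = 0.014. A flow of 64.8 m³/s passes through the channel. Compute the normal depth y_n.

Manning's equation rearranged: A R^(2/3) = nQ / (1·√S) = 0.014 × 64.8 / (√0.0037) = 14.91.
Try y = 3 m: A R^(2/3) = 11.22 — too small.
Try y = 3.78 m: A R^(2/3) = 14.91 — close enough.

y_n = 3.78 m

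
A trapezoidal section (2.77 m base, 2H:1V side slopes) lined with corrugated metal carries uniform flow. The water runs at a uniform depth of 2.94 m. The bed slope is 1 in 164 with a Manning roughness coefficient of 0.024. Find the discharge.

With bottom width b = 2.77 m and side slope z = 2: A = (b + zy)y = (2.77 + 2×2.94)×2.94 = 25.43 m²; P = b + 2y√(1+z²) = 2.77 + 2×2.94×2.236 = 15.92 m.
Hydraulic radius R = A/P = 25.43/15.92 = 1.598 m.
Manning's equation: Q = (1/n) A R^(2/3) S^(1/2) = (1/0.024) × 25.43 × 1.598^(2/3) × 0.006098^(1/2) = 113 m³/s.

Q = 113 m³/s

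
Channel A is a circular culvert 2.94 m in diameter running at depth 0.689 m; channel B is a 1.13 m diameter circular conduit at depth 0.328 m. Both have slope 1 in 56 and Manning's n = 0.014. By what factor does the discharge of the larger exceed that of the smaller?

Channel A: For a circular section of diameter D = 2.94 m at depth y = 0.689 m, the central angle is θ = 2 arccos(1 − 2y/D) = 2.021 rad. Then A = (D²/8)(θ − sin θ) = 1.211 m² and P = Dθ/2 = 2.971 m. Hydraulic radius R = A/P = 1.211/2.971 = 0.4077 m. Q_A = (1/0.014)·1.211·0.4077^(2/3)·√0.01786 = 6.357 m³/s.
Channel B: For a circular section of diameter D = 1.13 m at depth y = 0.328 m, the central angle is θ = 2 arccos(1 − 2y/D) = 2.276 rad. Then A = (D²/8)(θ − sin θ) = 0.2417 m² and P = Dθ/2 = 1.286 m. Hydraulic radius R = A/P = 0.2417/1.286 = 0.188 m. Q_B = (1/0.014)·0.2417·0.188^(2/3)·√0.01786 = 0.757 m³/s.
The larger discharge is 6.357 m³/s and the smaller is 0.757 m³/s; the ratio is 8.4.

8.4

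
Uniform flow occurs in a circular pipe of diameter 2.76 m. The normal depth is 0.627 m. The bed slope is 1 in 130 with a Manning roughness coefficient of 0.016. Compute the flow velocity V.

For a circular section of diameter D = 2.76 m at depth y = 0.627 m, the central angle is θ = 2 arccos(1 − 2y/D) = 1.987 rad. Then A = (D²/8)(θ − sin θ) = 1.021 m² and P = Dθ/2 = 2.742 m.
Hydraulic radius R = A/P = 1.021/2.742 = 0.3725 m.
From Manning's equation, V = (1/n) R^(2/3) S^(1/2) = (1/0.016) × 0.3725^(2/3) × 0.007692^(1/2) = 2.84 m/s.

V = 2.84 m/s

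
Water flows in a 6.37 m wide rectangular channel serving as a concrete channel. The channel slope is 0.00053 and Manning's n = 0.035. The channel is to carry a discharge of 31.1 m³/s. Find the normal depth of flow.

y_n = 4.81 m

Manning's equation rearranged: A R^(2/3) = nQ / (1·√S) = 0.035 × 31.1 / (√0.00053) = 47.28.
Try y = 6.1 m: A R^(2/3) = 63.57 — too large.
Try y = 4.03 m: A R^(2/3) = 37.69 — too small.
Try y = 4.81 m: A R^(2/3) = 47.27 — matches.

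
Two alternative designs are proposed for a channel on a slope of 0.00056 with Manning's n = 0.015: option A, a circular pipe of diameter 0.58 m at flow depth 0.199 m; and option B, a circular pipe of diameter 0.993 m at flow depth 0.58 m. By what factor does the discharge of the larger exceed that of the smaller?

10.7

Channel A: For a circular section of diameter D = 0.58 m at depth y = 0.199 m, the central angle is θ = 2 arccos(1 − 2y/D) = 2.503 rad. Then A = (D²/8)(θ − sin θ) = 0.0802 m² and P = Dθ/2 = 0.7259 m. Hydraulic radius R = A/P = 0.0802/0.7259 = 0.1105 m. Q_A = (1/0.015)·0.0802·0.1105^(2/3)·√0.00056 = 0.02913 m³/s.
Channel B: For a circular section of diameter D = 0.993 m at depth y = 0.58 m, the central angle is θ = 2 arccos(1 − 2y/D) = 3.48 rad. Then A = (D²/8)(θ − sin θ) = 0.4697 m² and P = Dθ/2 = 1.728 m. Hydraulic radius R = A/P = 0.4697/1.728 = 0.2719 m. Q_B = (1/0.015)·0.4697·0.2719^(2/3)·√0.00056 = 0.311 m³/s.
The larger discharge is 0.311 m³/s and the smaller is 0.02913 m³/s; the ratio is 10.7.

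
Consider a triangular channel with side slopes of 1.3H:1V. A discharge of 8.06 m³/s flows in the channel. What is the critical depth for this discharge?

y_c = 1.51 m

At critical depth, Q² T / (g A³) = 1, i.e. A³/T = Q²/g = 8.06²/9.81 = 6.622.
At y = 1.15 m: A³/T = 1.7 — short.
At y = 1.72 m: A³/T = 12.72 — over.
At y = 1.51 m: A³/T = 6.633 — matches.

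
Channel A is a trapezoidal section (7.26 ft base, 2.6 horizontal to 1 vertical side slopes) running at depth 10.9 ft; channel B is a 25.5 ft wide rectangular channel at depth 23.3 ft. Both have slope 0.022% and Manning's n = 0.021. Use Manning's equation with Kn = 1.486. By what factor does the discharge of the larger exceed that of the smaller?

1.96

Channel A: With bottom width b = 7.26 ft and side slope z = 2.6: A = (b + zy)y = (7.26 + 2.6×10.9)×10.9 = 388 ft²; P = b + 2y√(1+z²) = 7.26 + 2×10.9×2.786 = 67.99 ft. Hydraulic radius R = A/P = 388/67.99 = 5.707 ft. Q_A = (1.486/0.021)·388·5.707^(2/3)·√0.00022 = 1301 ft³/s.
Channel B: Flow area A = b·y = 25.5 × 23.3 = 594.1 ft². Wetted perimeter P = b + 2y = 25.5 + 2×23.3 = 72.1 ft. Hydraulic radius R = A/P = 594.1/72.1 = 8.241 ft. Q_B = (1.486/0.021)·594.1·8.241^(2/3)·√0.00022 = 2544 ft³/s.
The larger discharge is 2544 ft³/s and the smaller is 1301 ft³/s; the ratio is 1.96.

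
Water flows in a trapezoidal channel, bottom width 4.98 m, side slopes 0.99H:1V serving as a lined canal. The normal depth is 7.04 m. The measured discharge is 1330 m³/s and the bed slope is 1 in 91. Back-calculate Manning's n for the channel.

n = 0.015

With bottom width b = 4.98 m and side slope z = 0.99: A = (b + zy)y = (4.98 + 0.99×7.04)×7.04 = 84.13 m²; P = b + 2y√(1+z²) = 4.98 + 2×7.04×1.407 = 24.79 m.
Hydraulic radius R = A/P = 84.13/24.79 = 3.393 m.
Rearranging Manning's equation: n = (1/Q) A R^(2/3) S^(1/2) = (1/1330) × 84.13 × 3.393^(2/3) × √0.01099 = 0.015.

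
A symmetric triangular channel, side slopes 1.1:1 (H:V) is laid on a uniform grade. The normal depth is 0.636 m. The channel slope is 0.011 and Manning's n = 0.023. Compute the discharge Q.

For a triangular section with side slope z = 1.1: A = zy² = 1.1×0.636² = 0.4449 m²; P = 2y√(1+z²) = 2×0.636×1.487 = 1.891 m.
Hydraulic radius R = A/P = 0.4449/1.891 = 0.2353 m.
Manning's equation: Q = (1/n) A R^(2/3) S^(1/2) = (1/0.023) × 0.4449 × 0.2353^(2/3) × 0.011^(1/2) = 0.773 m³/s.

Q = 0.773 m³/s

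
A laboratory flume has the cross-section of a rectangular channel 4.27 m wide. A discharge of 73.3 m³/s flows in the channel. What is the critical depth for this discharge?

For a rectangular channel, critical depth y_c = (q²/g)^(1/3) where q = Q/b = 73.3/4.27 = 17.17 m²/s.
So y_c = (17.17²/9.81)^(1/3) = 3.11 m.

y_c = 3.11 m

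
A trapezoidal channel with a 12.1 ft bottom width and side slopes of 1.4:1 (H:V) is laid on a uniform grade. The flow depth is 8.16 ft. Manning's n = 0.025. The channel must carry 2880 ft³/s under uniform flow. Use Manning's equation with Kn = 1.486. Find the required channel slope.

S = 0.00792

With bottom width b = 12.1 ft and side slope z = 1.4: A = (b + zy)y = (12.1 + 1.4×8.16)×8.16 = 192 ft²; P = b + 2y√(1+z²) = 12.1 + 2×8.16×1.72 = 40.18 ft.
Hydraulic radius R = A/P = 192/40.18 = 4.778 ft.
From Manning's equation, S = [nQ / (1.486 A R^(2/3))]² = [0.025 × 2880 / (1.486 × 192 × 4.778^(2/3))]² = 0.00792.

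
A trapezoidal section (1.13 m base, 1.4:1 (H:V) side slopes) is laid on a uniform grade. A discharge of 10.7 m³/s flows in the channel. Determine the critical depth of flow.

y_c = 1.3 m

At critical depth, Q² T / (g A³) = 1, i.e. A³/T = Q²/g = 10.7²/9.81 = 11.67.
Try y = 0.911 m: A³/T = 2.859 — low.
Try y = 1.48 m: A³/T = 20.18 — high.
Try y = 1.3 m: A³/T = 11.82 — close enough.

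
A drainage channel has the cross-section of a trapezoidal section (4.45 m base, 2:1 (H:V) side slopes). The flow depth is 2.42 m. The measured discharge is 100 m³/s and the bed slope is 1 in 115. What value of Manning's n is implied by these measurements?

With bottom width b = 4.45 m and side slope z = 2: A = (b + zy)y = (4.45 + 2×2.42)×2.42 = 22.48 m²; P = b + 2y√(1+z²) = 4.45 + 2×2.42×2.236 = 15.27 m.
Hydraulic radius R = A/P = 22.48/15.27 = 1.472 m.
Rearranging Manning's equation: n = (1/Q) A R^(2/3) S^(1/2) = (1/100) × 22.48 × 1.472^(2/3) × √0.008696 = 0.0271.

n = 0.0271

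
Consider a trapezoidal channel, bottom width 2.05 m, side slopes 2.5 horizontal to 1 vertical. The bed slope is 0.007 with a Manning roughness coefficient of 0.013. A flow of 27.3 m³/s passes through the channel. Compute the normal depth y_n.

y_n = 1.13 m

Manning's equation rearranged: A R^(2/3) = nQ / (1·√S) = 0.013 × 27.3 / (√0.007) = 4.242.
Try y = 1 m: A R^(2/3) = 3.28 — too small.
Try y = 1.3 m: A R^(2/3) = 5.744 — too large.
Try y = 1.13 m: A R^(2/3) = 4.248 — close enough.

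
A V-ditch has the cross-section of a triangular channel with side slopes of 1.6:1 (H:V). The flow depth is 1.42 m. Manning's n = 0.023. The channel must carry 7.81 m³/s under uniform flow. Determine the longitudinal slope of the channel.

For a triangular section with side slope z = 1.6: A = zy² = 1.6×1.42² = 3.226 m²; P = 2y√(1+z²) = 2×1.42×1.887 = 5.359 m.
Hydraulic radius R = A/P = 3.226/5.359 = 0.6021 m.
From Manning's equation, S = [nQ / (1 A R^(2/3))]² = [0.023 × 7.81 / (1 × 3.226 × 0.6021^(2/3))]² = 0.0061.

S = 0.0061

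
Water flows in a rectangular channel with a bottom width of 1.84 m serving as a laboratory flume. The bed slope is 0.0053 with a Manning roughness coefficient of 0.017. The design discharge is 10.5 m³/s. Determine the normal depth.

y_n = 1.84 m

Manning's equation rearranged: A R^(2/3) = nQ / (1·√S) = 0.017 × 10.5 / (√0.0053) = 2.452.
At y = 1.43 m: A R^(2/3) = 1.787 — short.
At y = 2.18 m: A R^(2/3) = 3.001 — over.
At y = 1.84 m: A R^(2/3) = 2.444 — ≈ 2.452.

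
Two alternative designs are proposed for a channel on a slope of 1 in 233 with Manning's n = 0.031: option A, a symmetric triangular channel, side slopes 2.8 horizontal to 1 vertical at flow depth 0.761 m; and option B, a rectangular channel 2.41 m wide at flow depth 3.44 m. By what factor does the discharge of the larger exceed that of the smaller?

Channel A: For a triangular section with side slope z = 2.8: A = zy² = 2.8×0.761² = 1.622 m²; P = 2y√(1+z²) = 2×0.761×2.973 = 4.525 m. Hydraulic radius R = A/P = 1.622/4.525 = 0.3583 m. Q_A = (1/0.031)·1.622·0.3583^(2/3)·√0.004292 = 1.729 m³/s.
Channel B: Flow area A = b·y = 2.41 × 3.44 = 8.29 m². Wetted perimeter P = b + 2y = 2.41 + 2×3.44 = 9.29 m. Hydraulic radius R = A/P = 8.29/9.29 = 0.8924 m. Q_B = (1/0.031)·8.29·0.8924^(2/3)·√0.004292 = 16.24 m³/s.
The larger discharge is 16.24 m³/s and the smaller is 1.729 m³/s; the ratio is 9.39.

9.39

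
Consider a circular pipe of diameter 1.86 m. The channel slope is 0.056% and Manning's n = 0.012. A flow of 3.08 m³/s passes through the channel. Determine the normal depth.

y_n = 1.46 m

Manning's equation rearranged: A R^(2/3) = nQ / (1·√S) = 0.012 × 3.08 / (√0.00056) = 1.562.
Try y = 1.29 m: A R^(2/3) = 1.349 — low.
Try y = 1.71 m: A R^(2/3) = 1.75 — high.
Try y = 1.46 m: A R^(2/3) = 1.564 — matches.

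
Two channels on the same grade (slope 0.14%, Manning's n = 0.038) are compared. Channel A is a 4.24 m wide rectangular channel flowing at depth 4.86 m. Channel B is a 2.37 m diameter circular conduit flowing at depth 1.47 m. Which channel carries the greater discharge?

channel A

Channel A: Flow area A = b·y = 4.24 × 4.86 = 20.61 m². Wetted perimeter P = b + 2y = 4.24 + 2×4.86 = 13.96 m. Hydraulic radius R = A/P = 20.61/13.96 = 1.476 m. Q_A = (1/0.038)·20.61·1.476^(2/3)·√0.0014 = 26.3 m³/s.
Channel B: For a circular section of diameter D = 2.37 m at depth y = 1.47 m, the central angle is θ = 2 arccos(1 − 2y/D) = 3.627 rad. Then A = (D²/8)(θ − sin θ) = 2.875 m² and P = Dθ/2 = 4.298 m. Hydraulic radius R = A/P = 2.875/4.298 = 0.6688 m. Q_B = (1/0.038)·2.875·0.6688^(2/3)·√0.0014 = 2.165 m³/s.
Q_A = 26.3 m³/s vs Q_B = 2.165 m³/s, so channel A carries more.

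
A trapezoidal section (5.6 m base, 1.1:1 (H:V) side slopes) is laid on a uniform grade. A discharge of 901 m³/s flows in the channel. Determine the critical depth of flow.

At critical depth, Q² T / (g A³) = 1, i.e. A³/T = Q²/g = 901²/9.81 = 82750.
Try y = 9.41 m: A³/T = 128600 — too large.
Try y = 5.98 m: A³/T = 20590 — too small.
Try y = 8.46 m: A³/T = 82830 — ≈ 82750.

y_c = 8.46 m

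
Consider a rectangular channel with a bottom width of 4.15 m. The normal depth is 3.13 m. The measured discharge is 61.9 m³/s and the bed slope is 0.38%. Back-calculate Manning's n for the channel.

Flow area A = b·y = 4.15 × 3.13 = 12.99 m². Wetted perimeter P = b + 2y = 4.15 + 2×3.13 = 10.41 m.
Hydraulic radius R = A/P = 12.99/10.41 = 1.248 m.
Rearranging Manning's equation: n = (1/Q) A R^(2/3) S^(1/2) = (1/61.9) × 12.99 × 1.248^(2/3) × √0.0038 = 0.015.

n = 0.015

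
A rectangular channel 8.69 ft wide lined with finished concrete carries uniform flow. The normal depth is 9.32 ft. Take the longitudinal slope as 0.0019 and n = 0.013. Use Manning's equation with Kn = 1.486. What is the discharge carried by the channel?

Q = 833 ft³/s

Flow area A = b·y = 8.69 × 9.32 = 80.99 ft². Wetted perimeter P = b + 2y = 8.69 + 2×9.32 = 27.33 ft.
Hydraulic radius R = A/P = 80.99/27.33 = 2.963 ft.
Manning's equation: Q = (1.486/n) A R^(2/3) S^(1/2) = (1.486/0.013) × 80.99 × 2.963^(2/3) × 0.0019^(1/2) = 833 ft³/s.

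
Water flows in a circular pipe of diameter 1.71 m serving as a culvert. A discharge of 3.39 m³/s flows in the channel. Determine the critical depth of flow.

y_c = 0.92 m

At critical depth, Q² T / (g A³) = 1, i.e. A³/T = Q²/g = 3.39²/9.81 = 1.171.
Trying y = 0.639 m: A³/T = 0.29 — low.
Trying y = 1.14 m: A³/T = 2.669 — high.
Trying y = 0.92 m: A³/T = 1.171 — ≈ 1.171.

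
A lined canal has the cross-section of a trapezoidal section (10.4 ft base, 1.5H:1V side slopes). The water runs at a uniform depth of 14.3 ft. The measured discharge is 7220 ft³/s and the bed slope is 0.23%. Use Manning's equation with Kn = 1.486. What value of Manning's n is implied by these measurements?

With bottom width b = 10.4 ft and side slope z = 1.5: A = (b + zy)y = (10.4 + 1.5×14.3)×14.3 = 455.5 ft²; P = b + 2y√(1+z²) = 10.4 + 2×14.3×1.803 = 61.96 ft.
Hydraulic radius R = A/P = 455.5/61.96 = 7.351 ft.
Rearranging Manning's equation: n = (1.486/Q) A R^(2/3) S^(1/2) = (1.486/7220) × 455.5 × 7.351^(2/3) × √0.0023 = 0.017.

n = 0.017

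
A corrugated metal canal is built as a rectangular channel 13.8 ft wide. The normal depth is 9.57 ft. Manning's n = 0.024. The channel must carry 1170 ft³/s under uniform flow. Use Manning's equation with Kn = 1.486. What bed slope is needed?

S = 0.00321

Flow area A = b·y = 13.8 × 9.57 = 132.1 ft². Wetted perimeter P = b + 2y = 13.8 + 2×9.57 = 32.94 ft.
Hydraulic radius R = A/P = 132.1/32.94 = 4.009 ft.
From Manning's equation, S = [nQ / (1.486 A R^(2/3))]² = [0.024 × 1170 / (1.486 × 132.1 × 4.009^(2/3))]² = 0.00321.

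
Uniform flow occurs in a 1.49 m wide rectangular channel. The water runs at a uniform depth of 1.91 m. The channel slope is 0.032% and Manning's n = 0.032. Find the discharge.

Flow area A = b·y = 1.49 × 1.91 = 2.846 m². Wetted perimeter P = b + 2y = 1.49 + 2×1.91 = 5.31 m.
Hydraulic radius R = A/P = 2.846/5.31 = 0.536 m.
Manning's equation: Q = (1/n) A R^(2/3) S^(1/2) = (1/0.032) × 2.846 × 0.536^(2/3) × 0.00032^(1/2) = 1.05 m³/s.

Q = 1.05 m³/s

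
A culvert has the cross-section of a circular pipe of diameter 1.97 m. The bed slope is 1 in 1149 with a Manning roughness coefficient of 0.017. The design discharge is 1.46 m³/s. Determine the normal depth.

Manning's equation rearranged: A R^(2/3) = nQ / (1·√S) = 0.017 × 1.46 / (√0.0008703) = 0.8413.
At y = 1.15 m: A R^(2/3) = 1.224 — too large.
At y = 0.918 m: A R^(2/3) = 0.8419 — close enough.

y_n = 0.918 m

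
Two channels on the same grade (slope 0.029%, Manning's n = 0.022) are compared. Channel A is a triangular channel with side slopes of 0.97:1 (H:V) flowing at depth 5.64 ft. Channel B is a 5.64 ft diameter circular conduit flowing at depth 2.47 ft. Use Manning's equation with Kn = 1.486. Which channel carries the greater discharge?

Channel A: For a triangular section with side slope z = 0.97: A = zy² = 0.97×5.64² = 30.86 ft²; P = 2y√(1+z²) = 2×5.64×1.393 = 15.71 ft. Hydraulic radius R = A/P = 30.86/15.71 = 1.963 ft. Q_A = (1.486/0.022)·30.86·1.963^(2/3)·√0.00029 = 55.65 ft³/s.
Channel B: For a circular section of diameter D = 5.64 ft at depth y = 2.47 ft, the central angle is θ = 2 arccos(1 − 2y/D) = 2.893 rad. Then A = (D²/8)(θ − sin θ) = 10.52 ft² and P = Dθ/2 = 8.157 ft. Hydraulic radius R = A/P = 10.52/8.157 = 1.29 ft. Q_B = (1.486/0.022)·10.52·1.29^(2/3)·√0.00029 = 14.34 ft³/s.
Q_A = 55.65 ft³/s vs Q_B = 14.34 ft³/s, so channel A carries more.

channel A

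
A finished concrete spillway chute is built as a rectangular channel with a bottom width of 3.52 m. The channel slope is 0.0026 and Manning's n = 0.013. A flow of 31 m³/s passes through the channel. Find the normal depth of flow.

Manning's equation rearranged: A R^(2/3) = nQ / (1·√S) = 0.013 × 31 / (√0.0026) = 7.903.
At y = 1.69 m: A R^(2/3) = 5.389 — too small.
At y = 2.71 m: A R^(2/3) = 9.961 — too large.
At y = 2.26 m: A R^(2/3) = 7.899 — close enough.

y_n = 2.26 m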